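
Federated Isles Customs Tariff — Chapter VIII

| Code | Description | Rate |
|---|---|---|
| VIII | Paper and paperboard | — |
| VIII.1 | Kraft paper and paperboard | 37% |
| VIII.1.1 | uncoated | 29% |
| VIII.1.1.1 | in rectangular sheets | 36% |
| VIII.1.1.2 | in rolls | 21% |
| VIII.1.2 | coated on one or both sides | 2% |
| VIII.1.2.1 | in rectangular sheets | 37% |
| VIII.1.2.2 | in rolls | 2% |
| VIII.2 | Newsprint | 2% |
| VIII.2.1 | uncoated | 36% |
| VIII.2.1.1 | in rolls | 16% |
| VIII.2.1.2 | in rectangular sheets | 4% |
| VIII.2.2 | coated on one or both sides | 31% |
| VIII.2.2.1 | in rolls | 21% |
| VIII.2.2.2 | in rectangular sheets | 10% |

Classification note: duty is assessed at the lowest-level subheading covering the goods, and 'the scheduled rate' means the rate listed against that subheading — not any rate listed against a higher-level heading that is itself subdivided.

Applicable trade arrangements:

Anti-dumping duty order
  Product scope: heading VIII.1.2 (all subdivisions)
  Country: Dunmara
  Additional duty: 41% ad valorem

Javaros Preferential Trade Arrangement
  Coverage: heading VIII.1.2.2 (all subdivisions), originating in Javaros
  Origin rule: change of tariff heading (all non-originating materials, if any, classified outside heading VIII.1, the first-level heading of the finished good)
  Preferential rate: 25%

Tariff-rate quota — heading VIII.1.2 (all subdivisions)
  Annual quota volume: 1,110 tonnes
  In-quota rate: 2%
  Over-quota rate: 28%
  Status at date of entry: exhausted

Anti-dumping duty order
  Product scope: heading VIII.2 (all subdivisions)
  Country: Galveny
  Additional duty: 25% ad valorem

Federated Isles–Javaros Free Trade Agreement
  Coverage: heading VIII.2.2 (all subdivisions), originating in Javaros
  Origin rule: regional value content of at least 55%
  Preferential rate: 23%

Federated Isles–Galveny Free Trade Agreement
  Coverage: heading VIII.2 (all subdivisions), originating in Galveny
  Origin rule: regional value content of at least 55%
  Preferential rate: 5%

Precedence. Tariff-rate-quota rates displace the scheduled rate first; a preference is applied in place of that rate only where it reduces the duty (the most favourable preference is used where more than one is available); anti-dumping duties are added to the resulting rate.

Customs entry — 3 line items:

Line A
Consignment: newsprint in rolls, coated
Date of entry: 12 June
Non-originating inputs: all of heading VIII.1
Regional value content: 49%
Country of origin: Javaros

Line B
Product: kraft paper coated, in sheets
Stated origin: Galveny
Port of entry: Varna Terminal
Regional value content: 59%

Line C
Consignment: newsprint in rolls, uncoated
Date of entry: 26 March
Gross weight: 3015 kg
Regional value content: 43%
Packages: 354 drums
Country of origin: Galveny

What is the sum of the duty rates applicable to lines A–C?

90%

Line A: newsprint → VIII.2; coated → VIII.2.2; in rolls → VIII.2.2.1. Scheduled 21%. Javaros agreement on VIII.1.2.2: VIII.2.2.1 not covered; Javaros agreement on VIII.2.2: RVC < 55%. → 21%.
Line B: kraft paper → VIII.1; coated → VIII.1.2; in sheets → VIII.1.2.1. Scheduled 37%. quota on VIII.1.2 exhausted → over-quota 28%; Galveny agreement on VIII.2: VIII.1.2.1 not covered. → 28%.
Line C: newsprint → VIII.2; uncoated → VIII.2.1; in rolls → VIII.2.1.1. Scheduled 16%. Galveny agreement on VIII.2: RVC < 55%; anti-dumping (Galveny, VIII.2): +25%; total 16% + 25% = 41%. → 41%.
Sum: 21% + 28% + 41% = 90%.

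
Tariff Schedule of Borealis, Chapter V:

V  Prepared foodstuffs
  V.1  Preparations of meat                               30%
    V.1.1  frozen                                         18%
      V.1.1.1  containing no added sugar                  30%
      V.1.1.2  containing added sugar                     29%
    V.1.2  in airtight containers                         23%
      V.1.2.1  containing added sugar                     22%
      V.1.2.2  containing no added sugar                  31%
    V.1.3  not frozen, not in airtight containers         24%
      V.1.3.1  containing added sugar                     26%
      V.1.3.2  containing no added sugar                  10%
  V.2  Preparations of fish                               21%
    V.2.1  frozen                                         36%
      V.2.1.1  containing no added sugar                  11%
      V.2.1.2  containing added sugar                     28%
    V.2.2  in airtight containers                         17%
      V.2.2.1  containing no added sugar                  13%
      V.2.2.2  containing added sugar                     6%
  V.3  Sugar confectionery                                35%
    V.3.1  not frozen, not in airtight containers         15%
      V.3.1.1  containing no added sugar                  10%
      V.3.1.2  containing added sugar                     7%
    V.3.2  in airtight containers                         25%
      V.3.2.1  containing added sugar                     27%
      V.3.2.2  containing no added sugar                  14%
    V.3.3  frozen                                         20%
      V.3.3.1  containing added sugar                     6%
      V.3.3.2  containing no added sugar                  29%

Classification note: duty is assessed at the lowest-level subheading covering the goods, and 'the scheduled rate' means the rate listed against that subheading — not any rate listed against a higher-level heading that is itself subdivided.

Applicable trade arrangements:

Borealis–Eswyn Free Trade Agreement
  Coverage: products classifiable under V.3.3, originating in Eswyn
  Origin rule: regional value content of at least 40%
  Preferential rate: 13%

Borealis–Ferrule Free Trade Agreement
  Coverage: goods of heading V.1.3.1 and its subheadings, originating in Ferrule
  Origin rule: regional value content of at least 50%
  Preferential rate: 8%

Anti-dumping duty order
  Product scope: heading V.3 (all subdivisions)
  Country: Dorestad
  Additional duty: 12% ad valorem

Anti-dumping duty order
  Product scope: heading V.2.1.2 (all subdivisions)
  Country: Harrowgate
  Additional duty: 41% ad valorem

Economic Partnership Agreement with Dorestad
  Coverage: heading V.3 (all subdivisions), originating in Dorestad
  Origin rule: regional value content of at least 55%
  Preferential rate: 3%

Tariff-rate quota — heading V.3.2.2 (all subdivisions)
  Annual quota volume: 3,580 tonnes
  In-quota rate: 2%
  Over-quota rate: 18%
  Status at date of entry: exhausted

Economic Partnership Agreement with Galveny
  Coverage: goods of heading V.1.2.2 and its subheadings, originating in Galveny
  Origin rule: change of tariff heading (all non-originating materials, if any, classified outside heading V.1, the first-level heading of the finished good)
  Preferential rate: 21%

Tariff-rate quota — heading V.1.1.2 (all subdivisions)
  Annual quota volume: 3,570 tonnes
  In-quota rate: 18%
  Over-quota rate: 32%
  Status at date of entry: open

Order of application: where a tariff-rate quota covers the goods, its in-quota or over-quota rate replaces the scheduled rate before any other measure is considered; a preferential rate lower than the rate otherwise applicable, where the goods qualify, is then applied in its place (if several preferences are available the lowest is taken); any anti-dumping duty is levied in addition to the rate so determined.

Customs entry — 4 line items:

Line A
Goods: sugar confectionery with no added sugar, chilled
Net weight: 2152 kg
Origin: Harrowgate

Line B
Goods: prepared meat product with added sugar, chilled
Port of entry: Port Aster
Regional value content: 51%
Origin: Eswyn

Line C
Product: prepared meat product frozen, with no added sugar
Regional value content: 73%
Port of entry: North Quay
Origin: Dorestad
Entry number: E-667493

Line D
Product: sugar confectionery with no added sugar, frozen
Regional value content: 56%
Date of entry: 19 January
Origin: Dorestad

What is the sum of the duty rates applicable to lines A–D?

81%

Line A: sugar confectionery → V.3; chilled → V.3.1; with no added sugar → V.3.1.1. Scheduled 10%. No special measure applies. → 10%.
Line B: prepared meat product → V.1; chilled → V.1.3; with added sugar → V.1.3.1. Scheduled 26%. Eswyn agreement on V.3.3: V.1.3.1 not covered. → 26%.
Line C: prepared meat product → V.1; frozen → V.1.1; with no added sugar → V.1.1.1. Scheduled 30%. Dorestad agreement on V.3: V.1.1.1 not covered. → 30%.
Line D: sugar confectionery → V.3; frozen → V.3.3; with no added sugar → V.3.3.2. Scheduled 29%. Dorestad agreement on V.3: RVC ≥ 55% → 3% available; preferential 3%; anti-dumping (Dorestad, V.3): +12%; total 3% + 12% = 15%. → 15%.
Sum: 10% + 26% + 30% + 15% = 81%.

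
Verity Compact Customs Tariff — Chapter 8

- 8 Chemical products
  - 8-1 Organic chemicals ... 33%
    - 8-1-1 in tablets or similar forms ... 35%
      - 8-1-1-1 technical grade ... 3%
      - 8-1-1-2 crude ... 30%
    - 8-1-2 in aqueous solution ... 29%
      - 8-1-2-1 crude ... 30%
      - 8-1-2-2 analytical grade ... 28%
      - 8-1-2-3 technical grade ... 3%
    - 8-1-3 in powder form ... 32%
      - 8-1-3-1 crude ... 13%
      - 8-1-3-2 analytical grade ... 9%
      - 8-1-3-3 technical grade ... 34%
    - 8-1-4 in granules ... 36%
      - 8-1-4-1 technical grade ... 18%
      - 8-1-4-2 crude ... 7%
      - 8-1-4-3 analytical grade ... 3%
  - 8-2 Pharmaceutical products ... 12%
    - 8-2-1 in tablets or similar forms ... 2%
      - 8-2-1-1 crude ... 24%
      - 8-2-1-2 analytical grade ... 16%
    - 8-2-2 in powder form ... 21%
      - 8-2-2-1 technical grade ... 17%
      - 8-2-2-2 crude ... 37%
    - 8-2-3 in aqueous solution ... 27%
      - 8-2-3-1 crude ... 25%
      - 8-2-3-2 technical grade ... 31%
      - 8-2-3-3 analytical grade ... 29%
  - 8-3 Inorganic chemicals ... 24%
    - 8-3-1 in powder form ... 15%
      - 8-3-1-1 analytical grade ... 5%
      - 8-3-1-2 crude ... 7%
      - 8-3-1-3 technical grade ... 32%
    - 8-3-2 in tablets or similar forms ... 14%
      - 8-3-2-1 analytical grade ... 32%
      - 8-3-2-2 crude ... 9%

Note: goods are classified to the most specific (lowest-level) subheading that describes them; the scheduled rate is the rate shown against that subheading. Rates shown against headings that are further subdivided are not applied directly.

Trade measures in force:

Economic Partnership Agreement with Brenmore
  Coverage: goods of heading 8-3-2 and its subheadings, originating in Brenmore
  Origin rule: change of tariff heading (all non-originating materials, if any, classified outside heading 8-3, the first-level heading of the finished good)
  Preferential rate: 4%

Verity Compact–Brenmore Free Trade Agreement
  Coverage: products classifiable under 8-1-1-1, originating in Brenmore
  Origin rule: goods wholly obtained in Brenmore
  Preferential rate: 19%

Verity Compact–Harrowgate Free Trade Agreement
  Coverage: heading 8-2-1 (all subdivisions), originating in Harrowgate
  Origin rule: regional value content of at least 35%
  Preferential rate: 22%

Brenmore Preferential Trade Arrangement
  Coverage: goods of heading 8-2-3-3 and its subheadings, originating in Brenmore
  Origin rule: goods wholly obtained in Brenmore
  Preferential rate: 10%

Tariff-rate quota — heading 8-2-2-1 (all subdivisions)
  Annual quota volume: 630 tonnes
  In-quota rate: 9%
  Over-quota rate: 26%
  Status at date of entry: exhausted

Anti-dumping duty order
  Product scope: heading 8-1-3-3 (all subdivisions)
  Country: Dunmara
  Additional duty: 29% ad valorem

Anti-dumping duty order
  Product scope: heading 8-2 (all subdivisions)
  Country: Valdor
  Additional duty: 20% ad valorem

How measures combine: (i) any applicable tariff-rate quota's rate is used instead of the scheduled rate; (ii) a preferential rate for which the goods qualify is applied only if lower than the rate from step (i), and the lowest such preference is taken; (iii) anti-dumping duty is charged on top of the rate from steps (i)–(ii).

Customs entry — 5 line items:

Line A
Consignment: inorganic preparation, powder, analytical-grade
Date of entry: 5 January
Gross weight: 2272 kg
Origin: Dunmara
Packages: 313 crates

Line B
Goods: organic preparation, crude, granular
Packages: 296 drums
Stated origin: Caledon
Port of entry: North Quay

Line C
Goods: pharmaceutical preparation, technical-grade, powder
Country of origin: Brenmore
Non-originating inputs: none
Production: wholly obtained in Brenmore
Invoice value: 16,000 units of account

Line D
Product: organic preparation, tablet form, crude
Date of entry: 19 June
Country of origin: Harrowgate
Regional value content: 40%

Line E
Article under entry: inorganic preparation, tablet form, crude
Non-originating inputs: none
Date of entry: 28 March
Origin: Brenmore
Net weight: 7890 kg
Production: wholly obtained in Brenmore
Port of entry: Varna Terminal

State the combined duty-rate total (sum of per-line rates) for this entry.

Line A: inorganic → 8-3; powder → 8-3-1; analytical-grade → 8-3-1-1. Scheduled 5%. No special measure applies. → 5%.
Line B: organic → 8-1; granular → 8-1-4; crude → 8-1-4-2. Scheduled 7%. No special measure applies. → 7%.
Line C: pharmaceutical → 8-2; powder → 8-2-2; technical-grade → 8-2-2-1. Scheduled 17%. quota on 8-2-2-1 exhausted → over-quota 26%; Brenmore agreement on 8-3-2: 8-2-2-1 not covered; Brenmore agreement on 8-1-1-1: 8-2-2-1 not covered; Brenmore agreement on 8-2-3-3: 8-2-2-1 not covered. → 26%.
Line D: organic → 8-1; tablet form → 8-1-1; crude → 8-1-1-2. Scheduled 30%. Harrowgate agreement on 8-2-1: 8-1-1-2 not covered. → 30%.
Line E: inorganic → 8-3; tablet form → 8-3-2; crude → 8-3-2-2. Scheduled 9%. Brenmore agreement on 8-3-2: CTH met → 4% available; Brenmore agreement on 8-1-1-1: 8-3-2-2 not covered; Brenmore agreement on 8-2-3-3: 8-3-2-2 not covered; preferential 4%. → 4%.
Sum: 5% + 7% + 26% + 30% + 4% = 72%.

72%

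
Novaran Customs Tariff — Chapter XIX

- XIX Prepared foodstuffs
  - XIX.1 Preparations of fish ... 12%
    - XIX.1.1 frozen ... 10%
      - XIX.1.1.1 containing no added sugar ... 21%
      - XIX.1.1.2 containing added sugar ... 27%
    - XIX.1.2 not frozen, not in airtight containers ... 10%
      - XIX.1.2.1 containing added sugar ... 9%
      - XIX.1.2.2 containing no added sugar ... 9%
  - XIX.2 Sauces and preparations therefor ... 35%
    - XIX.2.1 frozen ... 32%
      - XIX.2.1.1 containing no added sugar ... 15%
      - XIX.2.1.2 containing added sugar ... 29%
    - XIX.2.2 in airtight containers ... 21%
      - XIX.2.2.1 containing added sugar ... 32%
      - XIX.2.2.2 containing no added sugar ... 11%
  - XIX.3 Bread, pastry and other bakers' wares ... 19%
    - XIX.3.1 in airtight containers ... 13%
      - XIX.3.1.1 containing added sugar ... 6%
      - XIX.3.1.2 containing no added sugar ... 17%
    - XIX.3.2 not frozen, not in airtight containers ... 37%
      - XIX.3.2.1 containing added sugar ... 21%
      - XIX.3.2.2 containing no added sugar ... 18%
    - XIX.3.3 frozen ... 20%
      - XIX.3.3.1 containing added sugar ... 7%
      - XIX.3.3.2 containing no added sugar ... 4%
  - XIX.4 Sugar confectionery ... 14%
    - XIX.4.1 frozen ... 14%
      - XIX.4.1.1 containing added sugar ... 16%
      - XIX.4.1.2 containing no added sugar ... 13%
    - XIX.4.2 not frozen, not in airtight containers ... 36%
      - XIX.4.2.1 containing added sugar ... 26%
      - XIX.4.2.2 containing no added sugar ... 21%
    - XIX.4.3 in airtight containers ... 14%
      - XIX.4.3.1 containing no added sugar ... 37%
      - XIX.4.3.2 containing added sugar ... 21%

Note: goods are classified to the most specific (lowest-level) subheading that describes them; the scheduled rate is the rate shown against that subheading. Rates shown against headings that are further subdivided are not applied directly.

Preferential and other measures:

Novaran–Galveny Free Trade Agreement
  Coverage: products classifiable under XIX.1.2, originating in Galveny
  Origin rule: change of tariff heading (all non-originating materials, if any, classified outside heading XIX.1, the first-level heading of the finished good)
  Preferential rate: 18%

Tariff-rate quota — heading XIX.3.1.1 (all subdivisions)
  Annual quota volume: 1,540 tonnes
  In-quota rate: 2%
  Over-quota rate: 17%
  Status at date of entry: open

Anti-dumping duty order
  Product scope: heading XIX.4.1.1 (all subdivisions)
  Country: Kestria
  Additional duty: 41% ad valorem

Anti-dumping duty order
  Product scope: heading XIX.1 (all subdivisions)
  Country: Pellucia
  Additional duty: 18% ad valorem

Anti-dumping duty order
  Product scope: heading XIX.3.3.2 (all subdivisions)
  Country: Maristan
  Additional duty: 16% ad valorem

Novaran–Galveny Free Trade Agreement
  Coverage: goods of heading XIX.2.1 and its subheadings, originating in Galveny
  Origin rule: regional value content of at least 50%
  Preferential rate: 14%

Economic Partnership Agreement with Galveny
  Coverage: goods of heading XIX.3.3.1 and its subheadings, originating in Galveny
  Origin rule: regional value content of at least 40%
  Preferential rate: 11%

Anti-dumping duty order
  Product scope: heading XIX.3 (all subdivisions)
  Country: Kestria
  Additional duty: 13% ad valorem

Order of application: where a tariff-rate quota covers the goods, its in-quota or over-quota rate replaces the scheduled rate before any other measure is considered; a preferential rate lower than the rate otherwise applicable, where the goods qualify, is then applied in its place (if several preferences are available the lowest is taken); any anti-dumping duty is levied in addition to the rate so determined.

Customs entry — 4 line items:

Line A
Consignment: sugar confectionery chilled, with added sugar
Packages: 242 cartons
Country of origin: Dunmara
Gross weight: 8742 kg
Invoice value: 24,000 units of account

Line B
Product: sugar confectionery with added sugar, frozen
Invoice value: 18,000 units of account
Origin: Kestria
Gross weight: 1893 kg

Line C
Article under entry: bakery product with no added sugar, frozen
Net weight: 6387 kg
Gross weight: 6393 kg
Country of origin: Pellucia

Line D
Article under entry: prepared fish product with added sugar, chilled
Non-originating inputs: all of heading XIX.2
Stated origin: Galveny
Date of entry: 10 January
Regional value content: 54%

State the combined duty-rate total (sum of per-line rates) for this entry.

96%

Line A: sugar confectionery → XIX.4; chilled → XIX.4.2; with added sugar → XIX.4.2.1. Scheduled 26%. No special measure applies. → 26%.
Line B: sugar confectionery → XIX.4; frozen → XIX.4.1; with added sugar → XIX.4.1.1. Scheduled 16%. anti-dumping (Kestria, XIX.4.1.1): +41%; total 16% + 41% = 57%. → 57%.
Line C: bakery product → XIX.3; frozen → XIX.3.3; with no added sugar → XIX.3.3.2. Scheduled 4%. No special measure applies. → 4%.
Line D: prepared fish product → XIX.1; chilled → XIX.1.2; with added sugar → XIX.1.2.1. Scheduled 9%. Galveny agreement on XIX.1.2: CTH met → 18% available; Galveny agreement on XIX.2.1: XIX.1.2.1 not covered; Galveny agreement on XIX.3.3.1: XIX.1.2.1 not covered; preference 18% not lower than 9% → no reduction. → 9%.
Sum: 26% + 57% + 4% + 9% = 96%.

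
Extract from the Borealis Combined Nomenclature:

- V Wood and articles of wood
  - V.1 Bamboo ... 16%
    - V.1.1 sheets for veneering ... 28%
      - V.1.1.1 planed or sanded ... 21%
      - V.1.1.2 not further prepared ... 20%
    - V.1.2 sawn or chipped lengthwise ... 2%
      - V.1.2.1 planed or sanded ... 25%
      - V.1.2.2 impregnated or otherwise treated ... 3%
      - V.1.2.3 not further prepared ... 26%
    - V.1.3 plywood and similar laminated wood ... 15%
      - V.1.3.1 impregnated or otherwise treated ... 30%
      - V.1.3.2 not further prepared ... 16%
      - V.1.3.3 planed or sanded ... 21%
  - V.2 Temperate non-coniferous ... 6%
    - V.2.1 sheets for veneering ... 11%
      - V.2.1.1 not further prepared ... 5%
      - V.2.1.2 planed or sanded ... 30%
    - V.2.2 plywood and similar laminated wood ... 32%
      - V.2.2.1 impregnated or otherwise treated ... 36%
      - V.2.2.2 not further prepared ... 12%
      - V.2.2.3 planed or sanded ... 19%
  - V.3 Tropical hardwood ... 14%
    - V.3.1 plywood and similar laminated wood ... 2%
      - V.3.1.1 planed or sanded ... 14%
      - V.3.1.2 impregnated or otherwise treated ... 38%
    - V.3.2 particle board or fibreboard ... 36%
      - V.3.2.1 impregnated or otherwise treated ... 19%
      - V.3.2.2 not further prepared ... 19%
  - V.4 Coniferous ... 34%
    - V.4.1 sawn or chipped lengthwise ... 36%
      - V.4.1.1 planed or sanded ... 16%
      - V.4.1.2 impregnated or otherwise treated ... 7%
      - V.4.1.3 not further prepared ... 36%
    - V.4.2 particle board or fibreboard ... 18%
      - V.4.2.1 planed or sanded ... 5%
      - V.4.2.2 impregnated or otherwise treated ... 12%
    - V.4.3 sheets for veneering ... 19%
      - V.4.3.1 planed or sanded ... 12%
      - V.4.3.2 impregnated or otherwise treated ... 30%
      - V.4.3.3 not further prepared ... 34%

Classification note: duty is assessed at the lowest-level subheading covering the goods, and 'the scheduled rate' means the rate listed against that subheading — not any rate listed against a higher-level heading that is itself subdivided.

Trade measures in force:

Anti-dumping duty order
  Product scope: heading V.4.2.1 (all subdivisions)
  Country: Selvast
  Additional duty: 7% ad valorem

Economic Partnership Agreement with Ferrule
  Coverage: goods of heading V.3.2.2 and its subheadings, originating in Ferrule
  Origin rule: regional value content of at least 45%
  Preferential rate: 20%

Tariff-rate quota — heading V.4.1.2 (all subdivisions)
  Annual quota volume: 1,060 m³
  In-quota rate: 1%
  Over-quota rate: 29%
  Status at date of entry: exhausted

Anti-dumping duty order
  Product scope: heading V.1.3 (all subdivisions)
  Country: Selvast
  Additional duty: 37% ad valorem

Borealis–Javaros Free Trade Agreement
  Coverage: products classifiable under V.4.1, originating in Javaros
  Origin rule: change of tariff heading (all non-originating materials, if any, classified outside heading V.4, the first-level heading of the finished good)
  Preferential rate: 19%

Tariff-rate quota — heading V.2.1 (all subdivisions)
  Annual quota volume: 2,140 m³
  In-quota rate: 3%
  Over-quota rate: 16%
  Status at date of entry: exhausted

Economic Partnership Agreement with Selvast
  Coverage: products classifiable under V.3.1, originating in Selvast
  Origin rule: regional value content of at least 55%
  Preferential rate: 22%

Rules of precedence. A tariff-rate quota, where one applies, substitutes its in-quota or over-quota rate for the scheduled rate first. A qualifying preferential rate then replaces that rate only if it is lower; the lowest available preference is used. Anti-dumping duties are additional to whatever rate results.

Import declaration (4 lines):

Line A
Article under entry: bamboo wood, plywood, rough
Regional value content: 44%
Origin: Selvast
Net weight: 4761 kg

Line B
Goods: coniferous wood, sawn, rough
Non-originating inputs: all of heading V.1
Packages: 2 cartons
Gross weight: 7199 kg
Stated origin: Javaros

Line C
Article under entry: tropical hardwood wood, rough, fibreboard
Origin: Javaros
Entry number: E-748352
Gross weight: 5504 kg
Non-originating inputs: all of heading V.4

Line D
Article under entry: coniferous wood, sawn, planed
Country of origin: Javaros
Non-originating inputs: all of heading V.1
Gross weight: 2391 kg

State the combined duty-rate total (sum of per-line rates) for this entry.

107%

Line A: bamboo → V.1; plywood → V.1.3; rough → V.1.3.2. Scheduled 16%. Selvast agreement on V.3.1: V.1.3.2 not covered; anti-dumping (Selvast, V.1.3): +37%; total 16% + 37% = 53%. → 53%.
Line B: coniferous → V.4; sawn → V.4.1; rough → V.4.1.3. Scheduled 36%. Javaros agreement on V.4.1: CTH met → 19% available; preferential 19%. → 19%.
Line C: tropical hardwood → V.3; fibreboard → V.3.2; rough → V.3.2.2. Scheduled 19%. Javaros agreement on V.4.1: V.3.2.2 not covered. → 19%.
Line D: coniferous → V.4; sawn → V.4.1; planed → V.4.1.1. Scheduled 16%. Javaros agreement on V.4.1: CTH met → 19% available; preference 19% not lower than 16% → no reduction. → 16%.
Sum: 53% + 19% + 19% + 16% = 107%.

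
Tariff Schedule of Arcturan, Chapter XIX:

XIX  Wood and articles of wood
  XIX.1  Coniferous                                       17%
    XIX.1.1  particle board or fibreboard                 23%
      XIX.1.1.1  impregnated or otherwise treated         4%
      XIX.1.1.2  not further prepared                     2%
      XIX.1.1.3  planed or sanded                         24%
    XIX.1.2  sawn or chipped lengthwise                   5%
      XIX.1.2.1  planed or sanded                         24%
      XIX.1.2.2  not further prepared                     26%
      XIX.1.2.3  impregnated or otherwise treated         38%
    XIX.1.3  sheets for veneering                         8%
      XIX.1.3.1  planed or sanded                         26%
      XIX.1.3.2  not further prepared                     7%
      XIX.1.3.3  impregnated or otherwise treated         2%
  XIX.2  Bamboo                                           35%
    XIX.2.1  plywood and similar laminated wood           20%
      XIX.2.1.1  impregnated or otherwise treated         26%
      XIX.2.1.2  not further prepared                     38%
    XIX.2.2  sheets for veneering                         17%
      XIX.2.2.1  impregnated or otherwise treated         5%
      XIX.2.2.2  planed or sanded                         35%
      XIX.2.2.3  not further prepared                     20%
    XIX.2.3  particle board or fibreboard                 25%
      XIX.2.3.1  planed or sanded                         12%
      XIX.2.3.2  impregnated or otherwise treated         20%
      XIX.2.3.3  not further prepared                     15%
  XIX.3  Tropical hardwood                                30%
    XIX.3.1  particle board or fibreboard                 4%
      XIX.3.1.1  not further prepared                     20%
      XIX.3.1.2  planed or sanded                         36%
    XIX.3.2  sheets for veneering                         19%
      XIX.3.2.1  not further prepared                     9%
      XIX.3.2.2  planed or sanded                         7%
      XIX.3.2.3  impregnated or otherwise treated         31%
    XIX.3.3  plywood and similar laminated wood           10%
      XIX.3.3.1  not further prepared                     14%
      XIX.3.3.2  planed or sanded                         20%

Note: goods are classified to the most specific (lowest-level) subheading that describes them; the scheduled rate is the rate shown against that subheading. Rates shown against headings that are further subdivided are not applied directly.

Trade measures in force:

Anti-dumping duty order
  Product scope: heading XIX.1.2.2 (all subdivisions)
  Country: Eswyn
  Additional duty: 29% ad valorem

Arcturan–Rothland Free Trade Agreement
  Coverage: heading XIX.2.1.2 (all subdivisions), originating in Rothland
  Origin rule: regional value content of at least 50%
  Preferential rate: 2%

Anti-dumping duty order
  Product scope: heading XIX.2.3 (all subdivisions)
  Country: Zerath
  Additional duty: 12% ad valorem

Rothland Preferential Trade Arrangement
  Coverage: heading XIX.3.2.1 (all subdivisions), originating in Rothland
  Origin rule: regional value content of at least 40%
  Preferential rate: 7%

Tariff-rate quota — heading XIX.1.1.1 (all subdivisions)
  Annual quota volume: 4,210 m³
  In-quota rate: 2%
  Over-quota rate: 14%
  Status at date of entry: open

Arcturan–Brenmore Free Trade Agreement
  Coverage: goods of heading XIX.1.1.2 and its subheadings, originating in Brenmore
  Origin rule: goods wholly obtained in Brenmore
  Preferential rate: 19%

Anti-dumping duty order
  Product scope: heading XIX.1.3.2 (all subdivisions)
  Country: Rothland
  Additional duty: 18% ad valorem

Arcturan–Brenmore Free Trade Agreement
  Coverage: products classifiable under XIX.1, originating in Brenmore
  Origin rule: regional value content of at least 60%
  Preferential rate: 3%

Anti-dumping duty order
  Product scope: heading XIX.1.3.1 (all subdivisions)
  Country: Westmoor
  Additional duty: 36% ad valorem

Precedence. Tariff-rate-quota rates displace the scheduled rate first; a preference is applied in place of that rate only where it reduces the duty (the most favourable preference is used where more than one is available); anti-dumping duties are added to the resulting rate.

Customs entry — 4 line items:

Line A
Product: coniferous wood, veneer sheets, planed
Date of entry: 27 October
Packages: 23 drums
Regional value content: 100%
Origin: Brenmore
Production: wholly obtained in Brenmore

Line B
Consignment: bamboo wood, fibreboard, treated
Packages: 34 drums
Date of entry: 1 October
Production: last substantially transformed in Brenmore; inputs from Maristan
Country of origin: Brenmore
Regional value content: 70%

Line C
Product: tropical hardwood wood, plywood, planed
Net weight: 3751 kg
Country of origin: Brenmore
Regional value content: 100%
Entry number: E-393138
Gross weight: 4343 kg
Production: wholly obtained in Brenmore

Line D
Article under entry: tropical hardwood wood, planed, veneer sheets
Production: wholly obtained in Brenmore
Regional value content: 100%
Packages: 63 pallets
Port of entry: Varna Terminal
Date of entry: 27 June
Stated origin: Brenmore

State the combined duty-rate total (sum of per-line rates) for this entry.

50%

Line A: coniferous → XIX.1; veneer sheets → XIX.1.3; planed → XIX.1.3.1. Scheduled 26%. Brenmore agreement on XIX.1.1.2: XIX.1.3.1 not covered; Brenmore agreement on XIX.1: RVC ≥ 60% → 3% available; preferential 3%. → 3%.
Line B: bamboo → XIX.2; fibreboard → XIX.2.3; treated → XIX.2.3.2. Scheduled 20%. Brenmore agreement on XIX.1.1.2: XIX.2.3.2 not covered; Brenmore agreement on XIX.1: XIX.2.3.2 not covered. → 20%.
Line C: tropical hardwood → XIX.3; plywood → XIX.3.3; planed → XIX.3.3.2. Scheduled 20%. Brenmore agreement on XIX.1.1.2: XIX.3.3.2 not covered; Brenmore agreement on XIX.1: XIX.3.3.2 not covered. → 20%.
Line D: tropical hardwood → XIX.3; veneer sheets → XIX.3.2; planed → XIX.3.2.2. Scheduled 7%. Brenmore agreement on XIX.1.1.2: XIX.3.2.2 not covered; Brenmore agreement on XIX.1: XIX.3.2.2 not covered. → 7%.
Sum: 3% + 20% + 20% + 7% = 50%.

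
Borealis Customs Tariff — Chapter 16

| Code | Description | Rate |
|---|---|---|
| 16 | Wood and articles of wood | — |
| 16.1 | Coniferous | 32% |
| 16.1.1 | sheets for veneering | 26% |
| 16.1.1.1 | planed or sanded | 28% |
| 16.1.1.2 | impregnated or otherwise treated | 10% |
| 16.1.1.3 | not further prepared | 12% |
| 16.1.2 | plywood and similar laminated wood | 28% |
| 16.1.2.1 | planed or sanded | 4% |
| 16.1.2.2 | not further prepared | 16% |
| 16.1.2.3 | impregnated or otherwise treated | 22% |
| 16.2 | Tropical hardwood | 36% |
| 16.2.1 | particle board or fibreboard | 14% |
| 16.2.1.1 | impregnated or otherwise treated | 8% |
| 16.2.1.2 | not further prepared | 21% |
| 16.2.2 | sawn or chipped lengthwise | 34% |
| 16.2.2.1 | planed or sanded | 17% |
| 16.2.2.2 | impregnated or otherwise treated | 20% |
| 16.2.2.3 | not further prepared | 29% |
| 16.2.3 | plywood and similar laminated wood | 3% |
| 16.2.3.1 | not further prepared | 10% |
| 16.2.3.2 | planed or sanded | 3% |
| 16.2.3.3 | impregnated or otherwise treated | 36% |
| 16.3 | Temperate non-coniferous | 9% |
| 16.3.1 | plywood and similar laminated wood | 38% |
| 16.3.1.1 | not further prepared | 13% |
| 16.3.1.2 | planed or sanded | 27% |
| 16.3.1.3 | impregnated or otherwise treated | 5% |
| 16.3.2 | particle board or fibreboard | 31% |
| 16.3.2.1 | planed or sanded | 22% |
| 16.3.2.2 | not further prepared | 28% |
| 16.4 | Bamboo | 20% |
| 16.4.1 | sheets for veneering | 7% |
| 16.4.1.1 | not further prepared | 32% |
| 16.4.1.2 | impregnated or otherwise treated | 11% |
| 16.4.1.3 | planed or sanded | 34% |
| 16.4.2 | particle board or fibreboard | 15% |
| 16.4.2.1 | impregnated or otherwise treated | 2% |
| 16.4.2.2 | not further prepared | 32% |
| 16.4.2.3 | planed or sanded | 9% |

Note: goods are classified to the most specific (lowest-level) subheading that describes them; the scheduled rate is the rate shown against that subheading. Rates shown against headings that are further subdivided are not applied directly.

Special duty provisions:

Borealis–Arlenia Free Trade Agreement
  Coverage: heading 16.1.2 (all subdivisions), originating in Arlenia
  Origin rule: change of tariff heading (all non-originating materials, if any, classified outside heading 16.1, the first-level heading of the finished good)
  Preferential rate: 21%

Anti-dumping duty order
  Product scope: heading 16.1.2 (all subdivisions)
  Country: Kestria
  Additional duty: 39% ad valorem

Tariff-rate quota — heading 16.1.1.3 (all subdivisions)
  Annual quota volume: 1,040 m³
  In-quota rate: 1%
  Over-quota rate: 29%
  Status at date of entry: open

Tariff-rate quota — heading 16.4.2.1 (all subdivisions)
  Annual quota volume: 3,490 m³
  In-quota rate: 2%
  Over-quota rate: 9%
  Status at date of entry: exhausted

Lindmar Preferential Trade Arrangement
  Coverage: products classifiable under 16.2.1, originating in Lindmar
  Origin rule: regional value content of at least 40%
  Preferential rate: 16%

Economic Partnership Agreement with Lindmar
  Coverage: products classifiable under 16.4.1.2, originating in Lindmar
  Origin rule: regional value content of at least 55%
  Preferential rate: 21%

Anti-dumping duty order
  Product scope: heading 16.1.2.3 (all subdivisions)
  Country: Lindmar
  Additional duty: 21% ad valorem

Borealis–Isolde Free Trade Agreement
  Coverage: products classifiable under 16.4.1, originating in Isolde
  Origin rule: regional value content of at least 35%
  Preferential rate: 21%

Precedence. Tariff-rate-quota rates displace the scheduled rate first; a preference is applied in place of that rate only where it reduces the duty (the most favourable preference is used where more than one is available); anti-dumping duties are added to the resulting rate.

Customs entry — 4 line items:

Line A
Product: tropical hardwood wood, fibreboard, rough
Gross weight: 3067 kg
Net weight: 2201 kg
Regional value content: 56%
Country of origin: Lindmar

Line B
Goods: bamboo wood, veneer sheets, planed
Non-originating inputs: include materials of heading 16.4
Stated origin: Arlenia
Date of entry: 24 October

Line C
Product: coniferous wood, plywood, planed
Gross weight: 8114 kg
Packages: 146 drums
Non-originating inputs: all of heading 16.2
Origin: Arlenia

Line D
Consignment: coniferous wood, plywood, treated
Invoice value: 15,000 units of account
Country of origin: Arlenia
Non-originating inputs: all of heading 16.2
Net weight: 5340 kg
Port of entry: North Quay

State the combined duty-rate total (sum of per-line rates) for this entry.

75%

Line A: tropical hardwood → 16.2; fibreboard → 16.2.1; rough → 16.2.1.2. Scheduled 21%. Lindmar agreement on 16.2.1: RVC ≥ 40% → 16% available; Lindmar agreement on 16.4.1.2: 16.2.1.2 not covered; preferential 16%. → 16%.
Line B: bamboo → 16.4; veneer sheets → 16.4.1; planed → 16.4.1.3. Scheduled 34%. Arlenia agreement on 16.1.2: 16.4.1.3 not covered. → 34%.
Line C: coniferous → 16.1; plywood → 16.1.2; planed → 16.1.2.1. Scheduled 4%. Arlenia agreement on 16.1.2: CTH met → 21% available; preference 21% not lower than 4% → no reduction. → 4%.
Line D: coniferous → 16.1; plywood → 16.1.2; treated → 16.1.2.3. Scheduled 22%. Arlenia agreement on 16.1.2: CTH met → 21% available; preferential 21%. → 21%.
Sum: 16% + 34% + 4% + 21% = 75%.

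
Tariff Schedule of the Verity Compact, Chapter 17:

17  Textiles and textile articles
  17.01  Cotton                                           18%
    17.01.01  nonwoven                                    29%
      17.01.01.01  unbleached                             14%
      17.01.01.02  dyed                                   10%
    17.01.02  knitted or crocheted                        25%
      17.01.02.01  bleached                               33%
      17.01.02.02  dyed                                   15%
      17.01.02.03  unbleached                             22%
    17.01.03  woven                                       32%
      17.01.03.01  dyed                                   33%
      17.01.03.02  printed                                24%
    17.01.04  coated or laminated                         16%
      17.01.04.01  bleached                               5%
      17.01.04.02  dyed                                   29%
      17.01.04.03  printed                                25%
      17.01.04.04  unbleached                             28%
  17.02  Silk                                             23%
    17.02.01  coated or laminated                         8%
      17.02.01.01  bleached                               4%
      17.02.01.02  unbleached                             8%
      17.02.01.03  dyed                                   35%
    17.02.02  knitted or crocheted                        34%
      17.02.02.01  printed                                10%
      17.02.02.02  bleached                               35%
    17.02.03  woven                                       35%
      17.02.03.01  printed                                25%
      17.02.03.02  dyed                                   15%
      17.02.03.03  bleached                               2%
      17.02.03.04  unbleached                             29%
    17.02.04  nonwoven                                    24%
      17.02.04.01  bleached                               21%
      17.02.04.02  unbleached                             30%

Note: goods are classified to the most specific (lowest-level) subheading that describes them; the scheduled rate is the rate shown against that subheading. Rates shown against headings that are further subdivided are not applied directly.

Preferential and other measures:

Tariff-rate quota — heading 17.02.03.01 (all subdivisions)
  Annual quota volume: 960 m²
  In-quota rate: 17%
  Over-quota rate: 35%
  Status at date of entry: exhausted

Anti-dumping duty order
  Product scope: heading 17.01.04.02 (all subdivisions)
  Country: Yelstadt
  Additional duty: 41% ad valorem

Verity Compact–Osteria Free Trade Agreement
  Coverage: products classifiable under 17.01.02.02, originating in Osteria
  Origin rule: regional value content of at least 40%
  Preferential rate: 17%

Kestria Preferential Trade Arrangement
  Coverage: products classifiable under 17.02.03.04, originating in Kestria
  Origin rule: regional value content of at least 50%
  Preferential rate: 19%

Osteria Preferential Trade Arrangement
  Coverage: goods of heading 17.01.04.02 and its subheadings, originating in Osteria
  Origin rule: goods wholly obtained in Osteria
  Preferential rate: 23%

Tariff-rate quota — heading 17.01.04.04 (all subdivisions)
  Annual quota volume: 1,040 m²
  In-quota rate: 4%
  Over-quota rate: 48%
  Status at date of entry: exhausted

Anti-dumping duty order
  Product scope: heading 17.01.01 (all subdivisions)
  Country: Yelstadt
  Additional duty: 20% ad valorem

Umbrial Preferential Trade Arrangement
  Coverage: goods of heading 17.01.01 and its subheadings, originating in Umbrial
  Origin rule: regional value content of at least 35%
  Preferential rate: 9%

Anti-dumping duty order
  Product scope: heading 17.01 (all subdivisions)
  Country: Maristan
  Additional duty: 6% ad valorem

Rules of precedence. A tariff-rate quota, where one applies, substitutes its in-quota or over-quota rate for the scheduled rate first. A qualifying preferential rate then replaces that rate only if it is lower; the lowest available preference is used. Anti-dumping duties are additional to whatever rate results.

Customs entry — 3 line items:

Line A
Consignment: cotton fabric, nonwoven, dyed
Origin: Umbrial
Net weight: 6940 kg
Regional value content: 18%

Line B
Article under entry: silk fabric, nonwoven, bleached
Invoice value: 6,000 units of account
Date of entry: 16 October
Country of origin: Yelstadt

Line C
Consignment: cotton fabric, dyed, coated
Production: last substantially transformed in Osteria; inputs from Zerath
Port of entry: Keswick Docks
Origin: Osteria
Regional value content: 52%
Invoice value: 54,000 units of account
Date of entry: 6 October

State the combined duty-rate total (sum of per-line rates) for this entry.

60%

Line A: cotton → 17.01; nonwoven → 17.01.01; dyed → 17.01.01.02. Scheduled 10%. Umbrial agreement on 17.01.01: RVC < 35%. → 10%.
Line B: silk → 17.02; nonwoven → 17.02.04; bleached → 17.02.04.01. Scheduled 21%. No special measure applies. → 21%.
Line C: cotton → 17.01; coated → 17.01.04; dyed → 17.01.04.02. Scheduled 29%. Osteria agreement on 17.01.02.02: 17.01.04.02 not covered; Osteria agreement on 17.01.04.02: not wholly obtained. → 29%.
Sum: 10% + 21% + 29% = 60%.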